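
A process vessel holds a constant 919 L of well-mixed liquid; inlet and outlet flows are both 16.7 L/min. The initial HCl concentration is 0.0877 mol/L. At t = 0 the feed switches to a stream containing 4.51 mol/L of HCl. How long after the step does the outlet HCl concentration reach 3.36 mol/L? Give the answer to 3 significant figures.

74.1 min

Species balance: V dC/dt = Q(C_in − C) ⇒ τ = V/Q = 55.030 min.
C(t) = C_in + (C₀ − C_in) e^(−t/τ). Set C = 3.36 and solve for t:
e^(−t/τ) = (C − C_in)/(C₀ − C_in) = (3.36 − 4.51)/(0.0877 − 4.51) = 0.26005
t = −τ ln(…) = 55.030 × 1.3469 = 74.120 min.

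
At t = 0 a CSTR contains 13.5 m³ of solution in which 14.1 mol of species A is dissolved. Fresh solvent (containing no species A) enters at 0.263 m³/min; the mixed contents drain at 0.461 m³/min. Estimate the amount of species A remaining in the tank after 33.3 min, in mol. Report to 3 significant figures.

Let m(t) be the amount of species A. Volume: V(t) = V₀ + (Q_in − Q_out) t = 13.5 − 0.19800 t; V(33.3) = 6.9066 m³.
Solute balance: dm/dt = 0 − Q_out C = −Q_out m/V(t).
dm/m = −Q_out dt/(V₀ − 0.19800 t); integrating gives ln(m/m₀) = −(Q_out/(Q_in−Q_out)) ln(V/V₀).
m = m₀ (V₀/V)^(Q_out/(Q_in−Q_out)) = 14.1 × (13.5/6.9066)^(-2.3283) = 2.9616 mol.

2.96 mol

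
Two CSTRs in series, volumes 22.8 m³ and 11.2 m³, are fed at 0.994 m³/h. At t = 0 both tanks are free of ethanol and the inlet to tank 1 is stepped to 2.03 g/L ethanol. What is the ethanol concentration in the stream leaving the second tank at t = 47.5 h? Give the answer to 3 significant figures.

Time constants: τᵢ = Vᵢ/Q for each well-mixed tank.
τ₁ = 22.8/0.994 = 22.938 h; τ₂ = 11.2/0.994 = 11.268 h.
Solving the cascade with C₁(0)=C₂(0)=0 gives C₂(t) = C_in[1 − (τ₁ e^(−t/τ₁) − τ₂ e^(−t/τ₂))/(τ₁ − τ₂)].
At t = 47.5: e^(−t/τ₁) = 0.12608, e^(−t/τ₂) = 0.014763.
C₂ = 2.03·[1 − (22.938·0.12608 − 11.268·0.014763)/(11.670)] = 2.03·0.76644 = 1.5559 g/L.

1.56 g/L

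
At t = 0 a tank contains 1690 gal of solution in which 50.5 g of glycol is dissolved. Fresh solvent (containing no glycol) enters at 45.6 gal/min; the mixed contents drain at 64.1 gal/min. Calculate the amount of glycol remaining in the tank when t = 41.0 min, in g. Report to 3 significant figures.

Total volume: dV/dt = Q_in − Q_out = -18.500 gal/min, so V(t) = 1690 − 18.500 t and V(41.0) = 931.50 gal.
Solute balance: dm/dt = 0 − Q_out C = −Q_out m/V(t).
Separate: dm/m = −Q_out dt/V(t) ⇒ ln(m/m₀) = −(Q_out/(Q_in−Q_out)) ln(V/V₀).
m = m₀ (V₀/V)^(Q_out/(Q_in−Q_out)) = 50.5 × (1690/931.50)^(-3.4649) = 6.4109 g.

6.41 g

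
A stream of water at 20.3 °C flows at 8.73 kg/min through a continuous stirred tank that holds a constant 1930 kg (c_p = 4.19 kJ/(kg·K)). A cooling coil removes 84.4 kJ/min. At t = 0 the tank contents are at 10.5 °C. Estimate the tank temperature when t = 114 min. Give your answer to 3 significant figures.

13.5 °C

M c_p dT/dt = ṁ c_p (T_in − T) − Q̇.
τ = M/ṁ = 221.08 min; T_ss = T_in − Q̇/(ṁ c_p) = 20.3 − 84.4/(8.73·4.19) = 17.993 °C.
Integrating: T(t) = T_ss + (T₀ − T_ss) e^(−t/τ).
T(114) = 17.993 + (-7.4926)·e^(−114/221.08) = 17.993 + (-7.4926)·0.59711 = 13.519 °C.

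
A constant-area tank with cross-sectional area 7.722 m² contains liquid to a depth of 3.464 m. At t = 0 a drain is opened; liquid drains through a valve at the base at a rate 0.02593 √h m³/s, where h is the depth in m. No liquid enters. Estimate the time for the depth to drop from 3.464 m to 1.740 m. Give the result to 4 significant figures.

322.9 s

With no inflow, A dh/dt = −0.02593 √h.
Separate and integrate: 2(√h − √h₀) = −(0.02593/A) t.
t = 2A(√h₀ − √h)/0.02593 = 2·7.722·(√3.464 − √1.740)/0.02593
  = 15.4440 × (1.86118 − 1.31909) / 0.02593 = 322.872 s.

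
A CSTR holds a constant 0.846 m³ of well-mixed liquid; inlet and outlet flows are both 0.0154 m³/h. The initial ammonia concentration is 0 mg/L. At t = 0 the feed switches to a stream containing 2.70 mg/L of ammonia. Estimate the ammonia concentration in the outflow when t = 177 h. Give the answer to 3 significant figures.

2.59 mg/L

Transient balance on the dissolved component: V dC/dt = Q(C_in − C).
Rewrite as dC/dt + C/τ = C_in/τ, τ = V/Q = 54.935 h.
Solution: C(t) = C_in + (C₀ − C_in) e^(−t/τ).
C(177) = 2.70 + (0 − 2.70)·e^(−177/54.935) = 2.70 + (-2.7000)·0.039876 = 2.5923 mg/L.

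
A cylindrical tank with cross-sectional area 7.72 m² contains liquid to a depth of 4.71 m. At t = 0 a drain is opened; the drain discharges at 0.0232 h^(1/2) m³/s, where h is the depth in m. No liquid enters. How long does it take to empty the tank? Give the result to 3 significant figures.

A dh/dt = −Q_out = −0.0232 √h.
This is separable: 2 d(√h)/dt = −0.0232/A, so √h = √h₀ − (0.0232/(2A)) t.
Set h = 0: 2√h₀ = (0.0232/A) t_empty ⇒ t_empty = 2A√h₀/0.0232.
t_empty = 2·7.72·√4.71/0.0232 = 15.440·2.1703/0.0232 = 1444.3 s.

1440 s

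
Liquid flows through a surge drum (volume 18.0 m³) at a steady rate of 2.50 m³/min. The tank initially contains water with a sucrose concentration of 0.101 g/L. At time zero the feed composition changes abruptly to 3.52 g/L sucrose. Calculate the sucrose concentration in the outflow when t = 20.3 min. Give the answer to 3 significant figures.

Species balance on the tank: V dC/dt = Q(C_in − C).
So dC/dt = (C_in − C)/τ with τ = V/Q = 18.0/2.50 = 7.2000 min.
Solution: C(t) = C_in + (C₀ − C_in) e^(−t/τ).
C(20.3) = 3.52 + (0.101 − 3.52)·e^(−20.3/7.2000) = 3.52 + (-3.4190)·0.059639 = 3.3161 g/L.

3.32 g/L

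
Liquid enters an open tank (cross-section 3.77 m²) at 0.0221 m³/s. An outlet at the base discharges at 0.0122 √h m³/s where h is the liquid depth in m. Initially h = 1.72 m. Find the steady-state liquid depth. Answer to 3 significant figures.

A dh/dt = Q_in − 0.0122 √h. Steady state requires inflow = outflow:
Q_in = 0.0122 √h_ss ⇒ √h_ss = 0.0221/0.0122 = 1.8115.
h_ss = 1.8115² = 3.2814 m. (Since h₀ = 1.72 m < h_ss, the level will rise toward this value.)

3.28 m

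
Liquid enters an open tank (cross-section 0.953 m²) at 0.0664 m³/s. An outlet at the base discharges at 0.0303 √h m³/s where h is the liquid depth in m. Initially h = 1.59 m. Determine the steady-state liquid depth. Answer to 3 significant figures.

4.80 m

Volume balance on the tank: A dh/dt = Q_in − 0.0303 √h. At steady state dh/dt = 0:
Q_in = 0.0303 √h_ss ⇒ √h_ss = 0.0664/0.0303 = 2.1914.
h_ss = 2.1914² = 4.8023 m. (Since h₀ = 1.59 m < h_ss, the level will rise toward this value.)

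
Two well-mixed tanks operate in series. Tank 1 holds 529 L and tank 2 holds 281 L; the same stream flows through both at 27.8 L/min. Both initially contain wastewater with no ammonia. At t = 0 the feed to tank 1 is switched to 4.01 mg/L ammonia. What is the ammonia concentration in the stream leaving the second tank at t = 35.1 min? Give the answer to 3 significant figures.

Time constants: τᵢ = Vᵢ/Q for each well-mixed tank.
τ₁ = 529/27.8 = 19.029 min; τ₂ = 281/27.8 = 10.108 min.
Solving the cascade with C₁(0)=C₂(0)=0 gives C₂(t) = C_in[1 − (τ₁ e^(−t/τ₁) − τ₂ e^(−t/τ₂))/(τ₁ − τ₂)].
At t = 35.1: e^(−t/τ₁) = 0.15809, e^(−t/τ₂) = 0.031039.
C₂ = 4.01·[1 − (19.029·0.15809 − 10.108·0.031039)/(8.9209)] = 4.01·0.69795 = 2.7988 mg/L.

2.80 mg/L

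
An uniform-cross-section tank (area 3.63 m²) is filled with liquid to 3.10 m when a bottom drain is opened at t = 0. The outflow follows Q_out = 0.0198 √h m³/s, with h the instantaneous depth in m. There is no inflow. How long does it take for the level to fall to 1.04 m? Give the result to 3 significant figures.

272 s

Volume balance on the tank: A dh/dt = −0.0198 √h.
Separate and integrate: 2(√h − √h₀) = −(0.0198/A) t.
t = 2A(√h₀ − √h)/0.0198 = 2·3.63·(√3.10 − √1.04)/0.0198
  = 7.2600 × (1.7607 − 1.0198) / 0.0198 = 271.66 s.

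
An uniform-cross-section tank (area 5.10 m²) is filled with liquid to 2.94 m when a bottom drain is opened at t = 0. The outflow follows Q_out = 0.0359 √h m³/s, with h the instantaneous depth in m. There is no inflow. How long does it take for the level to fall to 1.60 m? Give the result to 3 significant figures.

Volume balance on the tank: A dh/dt = −0.0359 √h.
Separate and integrate: 2(√h − √h₀) = −(0.0359/A) t.
t = 2A(√h₀ − √h)/0.0359 = 2·5.10·(√2.94 − √1.60)/0.0359
  = 10.200 × (1.7146 − 1.2649) / 0.0359 = 127.78 s.

128 s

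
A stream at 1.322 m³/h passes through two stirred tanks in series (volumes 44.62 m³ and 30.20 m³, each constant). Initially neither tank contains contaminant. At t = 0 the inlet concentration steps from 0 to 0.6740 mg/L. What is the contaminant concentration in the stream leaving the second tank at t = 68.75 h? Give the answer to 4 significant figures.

Each tank obeys Vᵢ dCᵢ/dt = Q(Cᵢ₋₁ − Cᵢ), so τᵢ = Vᵢ/Q.
τ₁ = 44.62/1.322 = 33.7519 h; τ₂ = 30.20/1.322 = 22.8442 h.
Tank 1: C₁ = C_in(1 − e^(−t/τ₁)). Tank 2 (τ₁ ≠ τ₂): C₂ = C_in[1 − (τ₁ e^(−t/τ₁) − τ₂ e^(−t/τ₂))/(τ₁ − τ₂)].
At t = 68.75: e^(−t/τ₁) = 0.130429, e^(−t/τ₂) = 0.0493154.
C₂ = 0.6740·[1 − (33.7519·0.130429 − 22.8442·0.0493154)/(10.9077)] = 0.6740·0.699692 = 0.471593 mg/L.

0.4716 mg/L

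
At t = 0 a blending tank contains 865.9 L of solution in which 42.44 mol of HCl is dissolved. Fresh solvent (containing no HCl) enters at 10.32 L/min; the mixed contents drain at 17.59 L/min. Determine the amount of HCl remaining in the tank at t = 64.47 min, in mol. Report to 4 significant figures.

Total volume: dV/dt = Q_in − Q_out = -7.27000 L/min, so V(t) = 865.9 − 7.27000 t and V(64.47) = 397.203 L.
No HCl enters, so dm/dt = −Q_out · (m/V).
Separate: dm/m = −Q_out dt/V(t) ⇒ ln(m/m₀) = −(Q_out/(Q_in−Q_out)) ln(V/V₀).
m = m₀ (V₀/V)^(Q_out/(Q_in−Q_out)) = 42.44 × (865.9/397.203)^(-2.41953) = 6.43980 mol.

6.440 mol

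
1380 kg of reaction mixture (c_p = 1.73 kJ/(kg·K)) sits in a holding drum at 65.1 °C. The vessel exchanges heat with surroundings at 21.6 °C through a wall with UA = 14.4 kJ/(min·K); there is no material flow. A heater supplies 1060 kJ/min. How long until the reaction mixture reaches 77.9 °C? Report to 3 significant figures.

91.8 min

M c_p dT/dt = −UA(T − T_amb) + Q̇.
τ = M c_p/UA = 165.79 min; T_ss = T_amb + Q̇/UA = 21.6 + 1060/14.4 = 95.211 °C.
T(t) = T_ss + (T₀ − T_ss)e^(−t/τ); set T = 77.9:
t = −τ ln[(T − T_ss)/(T₀ − T_ss)] = −165.79 · ln(0.57491) = 91.773 min.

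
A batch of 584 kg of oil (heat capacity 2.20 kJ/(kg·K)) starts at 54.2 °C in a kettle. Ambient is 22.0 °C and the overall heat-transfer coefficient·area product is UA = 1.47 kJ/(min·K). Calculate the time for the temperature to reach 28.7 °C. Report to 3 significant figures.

Lumped-capacitance energy balance: M c_p dT/dt = UA(T_amb − T).
τ = M c_p/UA = 874.01 min; T_ss = T_amb = 22.000 °C.
T(t) = T_ss + (T₀ − T_ss)e^(−t/τ); set T = 28.7:
t = −τ ln[(T − T_ss)/(T₀ − T_ss)] = −874.01 · ln(0.20807) = 1372.1 min.

1370 min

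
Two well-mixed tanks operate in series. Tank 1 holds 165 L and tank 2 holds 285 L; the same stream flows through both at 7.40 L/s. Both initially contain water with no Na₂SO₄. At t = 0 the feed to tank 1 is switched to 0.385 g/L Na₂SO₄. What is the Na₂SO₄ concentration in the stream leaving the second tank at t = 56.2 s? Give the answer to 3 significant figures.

0.215 g/L

Time constants: τᵢ = Vᵢ/Q for each well-mixed tank.
τ₁ = 165/7.40 = 22.297 s; τ₂ = 285/7.40 = 38.514 s.
Solving the cascade with C₁(0)=C₂(0)=0 gives C₂(t) = C_in[1 − (τ₁ e^(−t/τ₁) − τ₂ e^(−t/τ₂))/(τ₁ − τ₂)].
At t = 56.2: e^(−t/τ₁) = 0.080421, e^(−t/τ₂) = 0.23242.
C₂ = 0.385·[1 − (22.297·0.080421 − 38.514·0.23242)/(-16.216)] = 0.385·0.55859 = 0.21506 g/L.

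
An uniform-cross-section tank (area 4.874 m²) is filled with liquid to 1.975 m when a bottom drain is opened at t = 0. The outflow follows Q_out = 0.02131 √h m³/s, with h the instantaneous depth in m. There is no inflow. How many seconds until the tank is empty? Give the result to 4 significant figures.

Mass balance (ρ constant): A dh/dt = −0.02131 √h.
This is separable: 2 d(√h)/dt = −0.02131/A, so √h = √h₀ − (0.02131/(2A)) t.
Set h = 0: 2√h₀ = (0.02131/A) t_empty ⇒ t_empty = 2A√h₀/0.02131.
t_empty = 2·4.874·√1.975/0.02131 = 9.74800·1.40535/0.02131 = 642.859 s.

642.9 s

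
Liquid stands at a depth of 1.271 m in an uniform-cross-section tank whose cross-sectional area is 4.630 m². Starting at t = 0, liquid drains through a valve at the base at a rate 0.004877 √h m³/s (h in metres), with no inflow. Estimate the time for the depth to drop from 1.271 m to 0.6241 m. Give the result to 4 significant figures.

A dh/dt = −Q_out = −0.004877 √h.
Separate and integrate: 2(√h − √h₀) = −(0.004877/A) t.
t = 2A(√h₀ − √h)/0.004877 = 2·4.630·(√1.271 − √0.6241)/0.004877
  = 9.26000 × (1.12739 − 0.790000) / 0.004877 = 640.598 s.

640.6 s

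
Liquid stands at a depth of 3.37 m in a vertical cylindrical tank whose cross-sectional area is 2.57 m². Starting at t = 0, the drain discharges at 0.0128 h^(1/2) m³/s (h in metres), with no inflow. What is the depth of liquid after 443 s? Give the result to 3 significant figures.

0.537 m

With no inflow, A dh/dt = −0.0128 √h.
This is separable: 2 d(√h)/dt = −0.0128/A, so √h = √h₀ − (0.0128/(2A)) t.
√h = √3.37 − 0.0128·443/(2·2.57) = 1.8358 − 1.1032 = 0.73257.
h = 0.73257² = 0.53665 m.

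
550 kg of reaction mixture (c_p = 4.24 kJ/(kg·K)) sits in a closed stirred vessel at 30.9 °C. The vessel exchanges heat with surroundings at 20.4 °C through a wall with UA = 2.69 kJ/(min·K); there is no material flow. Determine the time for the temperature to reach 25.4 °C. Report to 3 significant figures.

Unsteady energy balance on the tank contents: M c_p dT/dt = −UA(T − T_amb).
τ = M c_p/UA = 866.91 min; T_ss = T_amb = 20.400 °C.
T(t) = T_ss + (T₀ − T_ss)e^(−t/τ); set T = 25.4:
t = −τ ln[(T − T_ss)/(T₀ − T_ss)] = −866.91 · ln(0.47619) = 643.20 min.

643 min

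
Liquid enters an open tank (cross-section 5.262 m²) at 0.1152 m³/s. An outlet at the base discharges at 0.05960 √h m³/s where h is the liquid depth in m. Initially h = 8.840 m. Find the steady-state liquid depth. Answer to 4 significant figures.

3.736 m

Level balance: A dh/dt = 0.1152 − 0.05960 √h. Setting dh/dt = 0:
Q_in = 0.05960 √h_ss ⇒ √h_ss = 0.1152/0.05960 = 1.93289.
h_ss = 1.93289² = 3.73605 m. (Since h₀ = 8.840 m > h_ss, the level will fall toward this value.)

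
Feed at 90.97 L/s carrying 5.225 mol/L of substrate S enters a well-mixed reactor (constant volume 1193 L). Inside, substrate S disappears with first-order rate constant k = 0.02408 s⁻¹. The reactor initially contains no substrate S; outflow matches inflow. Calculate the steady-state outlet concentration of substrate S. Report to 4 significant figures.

Species balance: V dC/dt = Q C_in − Q C − k V C.
At steady state: 0 = Q C_in − (Q + kV) C_ss, so C_ss = Q C_in/(Q + kV).
C_ss = 90.97·5.225/(90.97 + 0.02408·1193) = 475.318/119.697 = 3.97100 mol/L.

3.971 mol/L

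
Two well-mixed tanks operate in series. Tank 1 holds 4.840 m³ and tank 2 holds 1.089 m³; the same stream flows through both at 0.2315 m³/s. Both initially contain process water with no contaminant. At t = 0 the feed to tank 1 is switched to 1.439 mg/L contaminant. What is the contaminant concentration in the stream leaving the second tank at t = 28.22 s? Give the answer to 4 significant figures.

Species balance on tank i: dCᵢ/dt = (Cᵢ₋₁ − Cᵢ)/τᵢ with τᵢ = Vᵢ/Q.
τ₁ = 4.840/0.2315 = 20.9071 s; τ₂ = 1.089/0.2315 = 4.70410 s.
Solving the cascade with C₁(0)=C₂(0)=0 gives C₂(t) = C_in[1 − (τ₁ e^(−t/τ₁) − τ₂ e^(−t/τ₂))/(τ₁ − τ₂)].
At t = 28.22: e^(−t/τ₁) = 0.259298, e^(−t/τ₂) = 0.00248119.
C₂ = 1.439·[1 − (20.9071·0.259298 − 4.70410·0.00248119)/(16.2030)] = 1.439·0.666143 = 0.958580 mg/L.

0.9586 mg/L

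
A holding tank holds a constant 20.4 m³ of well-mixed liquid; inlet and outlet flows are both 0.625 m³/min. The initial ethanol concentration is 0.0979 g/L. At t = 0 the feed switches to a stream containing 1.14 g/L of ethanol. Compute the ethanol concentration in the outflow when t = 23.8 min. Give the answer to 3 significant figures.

Species balance on the tank: V dC/dt = Q(C_in − C).
Rewrite as dC/dt + C/τ = C_in/τ, τ = V/Q = 32.640 min.
Integrating: C(t) = C_in + (C₀ − C_in) e^(−t/τ).
C(23.8) = 1.14 + (0.0979 − 1.14)·e^(−23.8/32.640) = 1.14 + (-1.0421)·0.48231 = 0.63738 g/L.

0.637 g/L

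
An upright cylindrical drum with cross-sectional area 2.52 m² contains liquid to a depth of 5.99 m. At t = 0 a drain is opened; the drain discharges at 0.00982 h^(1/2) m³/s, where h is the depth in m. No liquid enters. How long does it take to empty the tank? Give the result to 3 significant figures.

1260 s

Unsteady balance on liquid volume: A dh/dt = −0.00982 √h.
∫ h^(−1/2) dh = −(0.00982/A) ∫ dt, giving 2√h = 2√h₀ − (0.00982/A) t.
Set h = 0: 2√h₀ = (0.00982/A) t_empty ⇒ t_empty = 2A√h₀/0.00982.
t_empty = 2·2.52·√5.99/0.00982 = 5.0400·2.4474/0.00982 = 1256.1 s.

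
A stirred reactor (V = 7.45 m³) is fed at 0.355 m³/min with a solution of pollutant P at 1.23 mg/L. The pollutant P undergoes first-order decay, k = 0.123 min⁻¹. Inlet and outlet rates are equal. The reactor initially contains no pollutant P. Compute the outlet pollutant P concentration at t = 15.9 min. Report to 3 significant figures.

0.321 mg/L

Species balance: V dC/dt = Q C_in − Q C − k V C.
dC/dt = (Q/V) C_in − (Q/V + k) C; effective rate a = Q/V + k = 0.047651 + 0.123 = 0.17065 min⁻¹.
C_ss = Q C_in/(Q + kV) = 0.34345 mg/L; C(t) = C_ss + (C₀ − C_ss) e^(−a t).
C(15.9) = 0.34345 + (-0.34345)·e^(−0.17065·15.9) = 0.34345 + (-0.34345)·0.066314 = 0.32068 mg/L.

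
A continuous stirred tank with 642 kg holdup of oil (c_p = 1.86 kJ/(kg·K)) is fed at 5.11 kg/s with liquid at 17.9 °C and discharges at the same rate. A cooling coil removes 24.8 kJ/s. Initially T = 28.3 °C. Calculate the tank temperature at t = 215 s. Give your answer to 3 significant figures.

17.6 °C

M c_p dT/dt = ṁ c_p (T_in − T) − Q̇.
Rearrange: dT/dt = (T_ss − T)/τ with τ = M/ṁ = 125.64 s and T_ss = T_in − Q̇/(ṁ c_p) = 15.291 °C.
Integrating: T(t) = T_ss + (T₀ − T_ss) e^(−t/τ).
T(215) = 15.291 + (13.009)·e^(−215/125.64) = 15.291 + (13.009)·0.18063 = 17.641 °C.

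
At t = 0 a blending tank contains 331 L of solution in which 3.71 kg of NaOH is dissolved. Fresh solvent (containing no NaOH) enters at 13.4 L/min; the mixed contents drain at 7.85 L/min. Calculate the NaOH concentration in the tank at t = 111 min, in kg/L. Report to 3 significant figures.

0.000886 kg/L

Total volume: dV/dt = Q_in − Q_out = 5.5500 L/min, so V(t) = 331 + 5.5500 t and V(111) = 947.05 L.
Species balance (pure solvent in): dm/dt = −Q_out · m/V(t).
Separate: dm/m = −Q_out dt/V(t) ⇒ ln(m/m₀) = −(Q_out/(Q_in−Q_out)) ln(V/V₀).
m = m₀ (V₀/V)^(Q_out/(Q_in−Q_out)) = 3.71 × (331/947.05)^(1.4144) = 0.83875 kg.
C = m/V = 0.83875/947.05 = 0.00088564 kg/L.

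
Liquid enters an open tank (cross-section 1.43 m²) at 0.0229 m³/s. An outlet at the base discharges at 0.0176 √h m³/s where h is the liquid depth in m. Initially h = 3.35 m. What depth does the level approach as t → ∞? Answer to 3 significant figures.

Level balance: A dh/dt = 0.0229 − 0.0176 √h. Setting dh/dt = 0:
Q_in = 0.0176 √h_ss ⇒ √h_ss = 0.0229/0.0176 = 1.3011.
h_ss = 1.3011² = 1.6930 m. (Since h₀ = 3.35 m > h_ss, the level will fall toward this value.)

1.69 m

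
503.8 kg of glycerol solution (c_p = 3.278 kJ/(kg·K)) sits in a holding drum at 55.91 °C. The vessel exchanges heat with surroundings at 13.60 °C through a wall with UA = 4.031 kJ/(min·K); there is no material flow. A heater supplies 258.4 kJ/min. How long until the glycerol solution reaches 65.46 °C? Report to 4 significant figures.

M c_p dT/dt = −UA(T − T_amb) + Q̇.
τ = M c_p/UA = 409.689 min; T_ss = T_amb + Q̇/UA = 13.60 + 258.4/4.031 = 77.7032 °C.
T(t) = T_ss + (T₀ − T_ss)e^(−t/τ); set T = 65.46:
t = −τ ln[(T − T_ss)/(T₀ − T_ss)] = −409.689 · ln(0.561790) = 236.238 min.

236.2 min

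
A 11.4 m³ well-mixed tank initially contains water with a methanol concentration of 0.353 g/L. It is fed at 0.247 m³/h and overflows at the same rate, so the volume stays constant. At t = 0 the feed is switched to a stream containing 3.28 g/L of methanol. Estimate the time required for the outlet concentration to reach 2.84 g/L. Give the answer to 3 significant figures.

Species balance on the tank: V dC/dt = Q(C_in − C), so τ = V/Q = 46.154 h.
C(t) = C_in + (C₀ − C_in) e^(−t/τ). Set C = 2.84 and solve for t:
e^(−t/τ) = (C − C_in)/(C₀ − C_in) = (2.84 − 3.28)/(0.353 − 3.28) = 0.15032
t = −τ ln(…) = 46.154 × 1.8950 = 87.460 h.

87.5 h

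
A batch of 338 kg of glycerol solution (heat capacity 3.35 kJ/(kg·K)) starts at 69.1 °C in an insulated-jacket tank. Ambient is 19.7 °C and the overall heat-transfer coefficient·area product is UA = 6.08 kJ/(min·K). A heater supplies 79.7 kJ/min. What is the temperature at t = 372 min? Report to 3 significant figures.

37.7 °C

First-law balance (no shaft work): M c_p dT/dt = −UA(T − T_amb) + Q̇.
dT/dt = (T_ss − T)/τ with T_ss = T_amb + Q̇/UA = 19.7 + 79.7/6.08 = 32.809 °C, τ = M c_p/UA = 338·3.35/6.08 = 186.23 min.
This is linear first-order; T(t) = T_ss + (T₀ − T_ss) e^(−t/τ).
T(372) = 32.809 + (36.291)·0.13568 = 37.732 °C.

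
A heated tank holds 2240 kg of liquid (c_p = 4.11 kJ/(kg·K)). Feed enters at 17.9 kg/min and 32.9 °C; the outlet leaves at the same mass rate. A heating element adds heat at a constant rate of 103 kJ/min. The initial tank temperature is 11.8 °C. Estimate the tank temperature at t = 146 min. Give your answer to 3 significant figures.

27.3 °C

Unsteady energy balance on the tank contents: M c_p dT/dt = ṁ c_p (T_in − T) + 103.
τ = M/ṁ = 125.14 min; T_ss = T_in + Q̇/(ṁ c_p) = 32.9 + 103/(17.9·4.11) = 34.300 °C.
This is linear first-order; T(t) = T_ss + (T₀ − T_ss) e^(−t/τ).
T(146) = 34.300 + (-22.500)·e^(−146/125.14) = 34.300 + (-22.500)·0.31139 = 27.294 °C.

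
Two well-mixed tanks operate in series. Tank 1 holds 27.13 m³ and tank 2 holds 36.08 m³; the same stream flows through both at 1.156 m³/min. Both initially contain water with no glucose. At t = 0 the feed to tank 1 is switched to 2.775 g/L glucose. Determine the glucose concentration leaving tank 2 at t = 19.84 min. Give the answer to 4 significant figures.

Each tank obeys Vᵢ dCᵢ/dt = Q(Cᵢ₋₁ − Cᵢ), so τᵢ = Vᵢ/Q.
τ₁ = 27.13/1.156 = 23.4689 min; τ₂ = 36.08/1.156 = 31.2111 min.
Solving the cascade with C₁(0)=C₂(0)=0 gives C₂(t) = C_in[1 − (τ₁ e^(−t/τ₁) − τ₂ e^(−t/τ₂))/(τ₁ − τ₂)].
At t = 19.84: e^(−t/τ₁) = 0.429396, e^(−t/τ₂) = 0.529580.
C₂ = 2.775·[1 − (23.4689·0.429396 − 31.2111·0.529580)/(-7.74221)] = 2.775·0.166736 = 0.462691 g/L.

0.4627 g/L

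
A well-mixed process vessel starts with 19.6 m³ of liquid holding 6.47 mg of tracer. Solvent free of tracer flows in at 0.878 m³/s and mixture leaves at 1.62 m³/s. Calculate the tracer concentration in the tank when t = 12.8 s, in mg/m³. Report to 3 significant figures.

Total volume: dV/dt = Q_in − Q_out = -0.74200 m³/s, so V(t) = 19.6 − 0.74200 t and V(12.8) = 10.102 m³.
Solute balance: dm/dt = 0 − Q_out C = −Q_out m/V(t).
dm/m = −Q_out dt/(V₀ − 0.74200 t); integrating gives ln(m/m₀) = −(Q_out/(Q_in−Q_out)) ln(V/V₀).
m = m₀ (V₀/V)^(Q_out/(Q_in−Q_out)) = 6.47 × (19.6/10.102)^(-2.1833) = 1.5222 mg.
C = m/V = 1.5222/10.102 = 0.15068 mg/m³.

0.151 mg/m³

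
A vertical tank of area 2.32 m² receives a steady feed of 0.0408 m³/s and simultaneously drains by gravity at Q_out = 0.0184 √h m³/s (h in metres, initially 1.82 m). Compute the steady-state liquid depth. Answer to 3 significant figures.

A dh/dt = Q_in − 0.0184 √h. Steady state requires inflow = outflow:
Q_in = 0.0184 √h_ss ⇒ √h_ss = 0.0408/0.0184 = 2.2174.
h_ss = 2.2174² = 4.9168 m. (Since h₀ = 1.82 m < h_ss, the level will rise toward this value.)

4.92 m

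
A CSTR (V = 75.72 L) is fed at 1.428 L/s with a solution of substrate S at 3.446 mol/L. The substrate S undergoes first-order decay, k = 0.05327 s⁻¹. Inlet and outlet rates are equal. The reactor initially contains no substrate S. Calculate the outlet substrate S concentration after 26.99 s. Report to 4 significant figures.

Species balance: V dC/dt = Q C_in − Q C − k V C.
dC/dt = (Q/V) C_in − (Q/V + k) C; effective rate a = Q/V + k = 0.0188590 + 0.05327 = 0.0721290 s⁻¹.
C_ss = Q C_in/(Q + kV) = 0.900997 mol/L; C(t) = C_ss + (C₀ − C_ss) e^(−a t).
C(26.99) = 0.900997 + (-0.900997)·e^(−0.0721290·26.99) = 0.900997 + (-0.900997)·0.142736 = 0.772392 mol/L.

0.7724 mol/L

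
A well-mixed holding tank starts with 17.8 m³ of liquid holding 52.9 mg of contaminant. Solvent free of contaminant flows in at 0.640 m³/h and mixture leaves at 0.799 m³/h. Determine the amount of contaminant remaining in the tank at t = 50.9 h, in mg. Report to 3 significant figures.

2.51 mg

Let m(t) be the amount of contaminant. Volume: V(t) = V₀ + (Q_in − Q_out) t = 17.8 − 0.15900 t; V(50.9) = 9.7069 m³.
Species balance (pure solvent in): dm/dt = −Q_out · m/V(t).
dm/m = −Q_out dt/(V₀ − 0.15900 t); integrating gives ln(m/m₀) = −(Q_out/(Q_in−Q_out)) ln(V/V₀).
m = m₀ (V₀/V)^(Q_out/(Q_in−Q_out)) = 52.9 × (17.8/9.7069)^(-5.0252) = 2.5127 mg.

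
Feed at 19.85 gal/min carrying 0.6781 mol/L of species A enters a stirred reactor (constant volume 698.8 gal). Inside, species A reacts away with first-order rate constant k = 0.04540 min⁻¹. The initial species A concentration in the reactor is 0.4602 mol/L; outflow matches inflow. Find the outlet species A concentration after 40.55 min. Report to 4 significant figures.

0.2710 mol/L

Species balance: V dC/dt = Q C_in − Q C − k V C.
dC/dt = (Q/V) C_in − (Q/V + k) C; effective rate a = Q/V + k = 0.0284058 + 0.04540 = 0.0738058 min⁻¹.
C_ss = Q C_in/(Q + kV) = 0.260982 mol/L; C(t) = C_ss + (C₀ − C_ss) e^(−a t).
C(40.55) = 0.260982 + (0.199218)·e^(−0.0738058·40.55) = 0.260982 + (0.199218)·0.0501455 = 0.270972 mol/L.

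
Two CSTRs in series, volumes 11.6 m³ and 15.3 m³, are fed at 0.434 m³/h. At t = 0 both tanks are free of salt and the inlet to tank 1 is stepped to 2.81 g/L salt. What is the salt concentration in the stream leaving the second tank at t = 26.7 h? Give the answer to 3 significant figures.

Species balance on tank i: dCᵢ/dt = (Cᵢ₋₁ − Cᵢ)/τᵢ with τᵢ = Vᵢ/Q.
τ₁ = 11.6/0.434 = 26.728 h; τ₂ = 15.3/0.434 = 35.253 h.
Solving the cascade with C₁(0)=C₂(0)=0 gives C₂(t) = C_in[1 − (τ₁ e^(−t/τ₁) − τ₂ e^(−t/τ₂))/(τ₁ − τ₂)].
At t = 26.7: e^(−t/τ₁) = 0.36827, e^(−t/τ₂) = 0.46890.
C₂ = 2.81·[1 − (26.728·0.36827 − 35.253·0.46890)/(-8.5253)] = 2.81·0.21561 = 0.60587 g/L.

0.606 g/L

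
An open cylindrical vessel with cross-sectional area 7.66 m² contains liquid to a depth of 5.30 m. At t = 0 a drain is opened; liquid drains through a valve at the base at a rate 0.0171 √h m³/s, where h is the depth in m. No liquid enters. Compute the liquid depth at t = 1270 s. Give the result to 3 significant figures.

A dh/dt = −Q_out = −0.0171 √h.
∫ h^(−1/2) dh = −(0.0171/A) ∫ dt, giving 2√h = 2√h₀ − (0.0171/A) t.
√h = √5.30 − 0.0171·1270/(2·7.66) = 2.3022 − 1.4176 = 0.88461.
h = 0.88461² = 0.78254 m.

0.783 m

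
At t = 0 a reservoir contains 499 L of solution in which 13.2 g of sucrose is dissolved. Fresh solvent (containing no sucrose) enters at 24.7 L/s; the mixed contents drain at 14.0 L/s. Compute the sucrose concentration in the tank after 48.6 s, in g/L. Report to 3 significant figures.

Let m(t) be the amount of sucrose. Volume: V(t) = V₀ + (Q_in − Q_out) t = 499 + 10.700 t; V(48.6) = 1019.0 L.
Species balance (pure solvent in): dm/dt = −Q_out · m/V(t).
dm/m = −Q_out dt/(V₀ + 10.700 t); integrating gives ln(m/m₀) = −(Q_out/(Q_in−Q_out)) ln(V/V₀).
m = m₀ (V₀/V)^(Q_out/(Q_in−Q_out)) = 13.2 × (499/1019.0)^(1.3084) = 5.1863 g.
C = m/V = 5.1863/1019.0 = 0.0050895 g/L.

0.00509 g/L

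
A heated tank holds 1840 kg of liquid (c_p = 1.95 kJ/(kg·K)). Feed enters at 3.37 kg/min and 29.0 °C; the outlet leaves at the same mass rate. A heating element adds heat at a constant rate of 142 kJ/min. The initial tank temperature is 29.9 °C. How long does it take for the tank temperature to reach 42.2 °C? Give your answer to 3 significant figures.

492 min

M c_p dT/dt = ṁ c_p (T_in − T) + Q̇.
τ = M/ṁ = 545.99 min; T_ss = T_in + Q̇/(ṁ c_p) = 50.608 °C.
T(t) = T_ss + (T₀ − T_ss) e^(−t/τ). Set T = 42.2:
e^(−t/τ) = (42.2 − 50.608)/(29.9 − 50.608) = 0.40604
t = −545.99 · ln(0.40604) = 492.11 min.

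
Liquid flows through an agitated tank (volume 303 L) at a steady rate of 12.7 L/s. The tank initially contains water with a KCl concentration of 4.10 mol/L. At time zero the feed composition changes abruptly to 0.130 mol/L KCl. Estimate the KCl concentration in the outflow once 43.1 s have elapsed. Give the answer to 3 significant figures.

Transient balance on the dissolved component: V dC/dt = Q(C_in − C).
So dC/dt = (C_in − C)/τ with τ = V/Q = 303/12.7 = 23.858 s.
C approaches C_in exponentially: C(t) = C_in + (C₀ − C_in) e^(−t/τ).
C(43.1) = 0.130 + (4.10 − 0.130)·e^(−43.1/23.858) = 0.130 + (3.9700)·0.16423 = 0.78198 mol/L.

0.782 mol/L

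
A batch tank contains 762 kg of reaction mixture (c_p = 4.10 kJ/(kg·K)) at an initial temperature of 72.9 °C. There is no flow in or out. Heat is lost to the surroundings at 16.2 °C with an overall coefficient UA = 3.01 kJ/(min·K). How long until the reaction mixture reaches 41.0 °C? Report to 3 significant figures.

M c_p dT/dt = −UA(T − T_amb).
τ = M c_p/UA = 1037.9 min; T_ss = T_amb = 16.200 °C.
T(t) = T_ss + (T₀ − T_ss)e^(−t/τ); set T = 41.0:
t = −τ ln[(T − T_ss)/(T₀ − T_ss)] = −1037.9 · ln(0.43739) = 858.30 min.

858 min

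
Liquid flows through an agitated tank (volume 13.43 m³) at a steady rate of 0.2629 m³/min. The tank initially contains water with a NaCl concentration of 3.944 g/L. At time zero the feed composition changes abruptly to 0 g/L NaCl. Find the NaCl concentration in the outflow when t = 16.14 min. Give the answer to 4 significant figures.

2.876 g/L

Transient balance on the dissolved component: V dC/dt = Q(C_in − C).
Time constant τ = V/Q = 13.43/0.2629 = 51.0841 min.
Solution: C(t) = C_in + (C₀ − C_in) e^(−t/τ).
C(16.14) = 0 + (3.944 − 0)·e^(−16.14/51.0841) = 0 + (3.94400)·0.729096 = 2.87555 g/L.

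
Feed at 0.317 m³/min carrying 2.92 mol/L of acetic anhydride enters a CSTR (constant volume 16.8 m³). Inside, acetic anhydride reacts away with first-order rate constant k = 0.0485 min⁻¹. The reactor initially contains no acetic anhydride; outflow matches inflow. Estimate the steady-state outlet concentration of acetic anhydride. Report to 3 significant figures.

0.818 mol/L

Species balance: V dC/dt = Q C_in − Q C − k V C.
Steady state (dC/dt = 0): C_ss = Q C_in/(Q + kV) = C_in/(1 + kV/Q).
C_ss = 0.317·2.92/(0.317 + 0.0485·16.8) = 0.92564/1.1318 = 0.81785 mol/L.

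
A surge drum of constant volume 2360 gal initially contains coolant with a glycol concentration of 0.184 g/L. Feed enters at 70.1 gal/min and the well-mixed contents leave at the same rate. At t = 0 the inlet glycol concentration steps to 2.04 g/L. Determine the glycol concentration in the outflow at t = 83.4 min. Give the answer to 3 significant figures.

1.88 g/L

Mass balance on the solute (V constant): V dC/dt = Q(C_in − C).
Time constant τ = V/Q = 2360/70.1 = 33.666 min.
This is linear first-order; C(t) = C_in + (C₀ − C_in) e^(−t/τ).
C(83.4) = 2.04 + (0.184 − 2.04)·e^(−83.4/33.666) = 2.04 + (-1.8560)·0.083973 = 1.8841 g/L.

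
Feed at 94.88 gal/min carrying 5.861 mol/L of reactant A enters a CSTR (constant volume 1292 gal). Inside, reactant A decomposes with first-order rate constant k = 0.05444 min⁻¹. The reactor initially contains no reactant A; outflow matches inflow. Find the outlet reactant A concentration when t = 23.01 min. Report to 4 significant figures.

Species balance: V dC/dt = Q C_in − Q C − k V C.
dC/dt = (Q/V) C_in − (Q/V + k) C; effective rate a = Q/V + k = 0.0734365 + 0.05444 = 0.127877 min⁻¹.
C_ss = Q C_in/(Q + kV) = 3.36584 mol/L; C(t) = C_ss + (C₀ − C_ss) e^(−a t).
C(23.01) = 3.36584 + (-3.36584)·e^(−0.127877·23.01) = 3.36584 + (-3.36584)·0.0527369 = 3.18833 mol/L.

3.188 mol/L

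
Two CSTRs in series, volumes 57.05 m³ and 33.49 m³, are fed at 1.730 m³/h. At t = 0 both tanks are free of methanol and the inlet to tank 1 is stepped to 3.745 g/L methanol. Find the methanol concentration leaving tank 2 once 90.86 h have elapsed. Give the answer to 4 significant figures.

Time constants: τᵢ = Vᵢ/Q for each well-mixed tank.
τ₁ = 57.05/1.730 = 32.9769 h; τ₂ = 33.49/1.730 = 19.3584 h.
Solving the cascade with C₁(0)=C₂(0)=0 gives C₂(t) = C_in[1 − (τ₁ e^(−t/τ₁) − τ₂ e^(−t/τ₂))/(τ₁ − τ₂)].
At t = 90.86: e^(−t/τ₁) = 0.0635922, e^(−t/τ₂) = 0.00915391.
C₂ = 3.745·[1 − (32.9769·0.0635922 − 19.3584·0.00915391)/(13.6185)] = 3.745·0.859025 = 3.21705 g/L.

3.217 g/L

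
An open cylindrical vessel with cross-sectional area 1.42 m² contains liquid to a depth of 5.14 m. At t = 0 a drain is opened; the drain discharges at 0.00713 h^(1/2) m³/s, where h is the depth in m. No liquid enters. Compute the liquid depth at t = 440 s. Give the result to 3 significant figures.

1.35 m

With no inflow, A dh/dt = −0.00713 √h.
This is separable: 2 d(√h)/dt = −0.00713/A, so √h = √h₀ − (0.00713/(2A)) t.
√h = √5.14 − 0.00713·440/(2·1.42) = 2.2672 − 1.1046 = 1.1625.
h = 1.1625² = 1.3514 m.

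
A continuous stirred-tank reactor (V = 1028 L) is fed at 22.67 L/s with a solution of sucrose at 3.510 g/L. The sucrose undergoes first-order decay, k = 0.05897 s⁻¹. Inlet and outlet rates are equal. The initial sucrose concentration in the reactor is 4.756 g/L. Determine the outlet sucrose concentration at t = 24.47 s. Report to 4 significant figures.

1.479 g/L

Accumulation = in − out − consumed: V dC/dt = Q C_in − Q C − k V C.
This is linear with rate a = Q/V + k = 0.0810225 s⁻¹.
C_ss = Q C_in/(Q + kV) = 0.955344 g/L; C(t) = C_ss + (C₀ − C_ss) e^(−a t).
C(24.47) = 0.955344 + (3.80066)·e^(−0.0810225·24.47) = 0.955344 + (3.80066)·0.137708 = 1.47872 g/L.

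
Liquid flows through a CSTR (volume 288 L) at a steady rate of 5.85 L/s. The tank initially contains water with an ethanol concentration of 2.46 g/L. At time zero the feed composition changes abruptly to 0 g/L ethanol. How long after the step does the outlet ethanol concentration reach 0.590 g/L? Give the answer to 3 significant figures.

70.3 s

Species balance: V dC/dt = Q(C_in − C) ⇒ τ = V/Q = 49.231 s.
C(t) = C_in + (C₀ − C_in) e^(−t/τ). Set C = 0.590 and solve for t:
e^(−t/τ) = (C − C_in)/(C₀ − C_in) = (0.590 − 0)/(2.46 − 0) = 0.23984
t = −τ ln(…) = 49.231 × 1.4278 = 70.291 s.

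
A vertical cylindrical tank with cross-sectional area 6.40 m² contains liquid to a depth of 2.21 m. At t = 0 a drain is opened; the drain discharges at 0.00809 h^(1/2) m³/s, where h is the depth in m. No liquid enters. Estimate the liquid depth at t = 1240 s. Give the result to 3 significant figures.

A dh/dt = −Q_out = −0.00809 √h.
Separate and integrate: 2(√h − √h₀) = −(0.00809/A) t.
√h = √2.21 − 0.00809·1240/(2·6.40) = 1.4866 − 0.78372 = 0.70289.
h = 0.70289² = 0.49405 m.

0.494 m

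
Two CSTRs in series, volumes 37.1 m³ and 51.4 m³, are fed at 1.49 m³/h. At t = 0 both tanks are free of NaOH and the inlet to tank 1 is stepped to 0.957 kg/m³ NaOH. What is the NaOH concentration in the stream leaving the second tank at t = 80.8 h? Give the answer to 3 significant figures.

Time constants: τᵢ = Vᵢ/Q for each well-mixed tank.
τ₁ = 37.1/1.49 = 24.899 h; τ₂ = 51.4/1.49 = 34.497 h.
Tank 1: C₁ = C_in(1 − e^(−t/τ₁)). Tank 2 (τ₁ ≠ τ₂): C₂ = C_in[1 − (τ₁ e^(−t/τ₁) − τ₂ e^(−t/τ₂))/(τ₁ − τ₂)].
At t = 80.8: e^(−t/τ₁) = 0.038966, e^(−t/τ₂) = 0.096110.
C₂ = 0.957·[1 − (24.899·0.038966 − 34.497·0.096110)/(-9.5973)] = 0.957·0.75563 = 0.72314 kg/m³.

0.723 kg/m³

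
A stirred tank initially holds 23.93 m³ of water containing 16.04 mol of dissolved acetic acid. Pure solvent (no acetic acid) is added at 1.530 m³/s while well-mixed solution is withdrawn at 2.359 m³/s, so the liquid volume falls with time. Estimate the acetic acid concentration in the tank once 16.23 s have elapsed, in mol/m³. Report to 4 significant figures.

Let m(t) be the amount of acetic acid. Volume: V(t) = V₀ + (Q_in − Q_out) t = 23.93 − 0.829000 t; V(16.23) = 10.4753 m³.
No acetic acid enters, so dm/dt = −Q_out · (m/V).
dm/m = −Q_out dt/(V₀ − 0.829000 t); integrating gives ln(m/m₀) = −(Q_out/(Q_in−Q_out)) ln(V/V₀).
m = m₀ (V₀/V)^(Q_out/(Q_in−Q_out)) = 16.04 × (23.93/10.4753)^(-2.84560) = 1.52853 mol.
C = m/V = 1.52853/10.4753 = 0.145918 mol/m³.

0.1459 mol/m³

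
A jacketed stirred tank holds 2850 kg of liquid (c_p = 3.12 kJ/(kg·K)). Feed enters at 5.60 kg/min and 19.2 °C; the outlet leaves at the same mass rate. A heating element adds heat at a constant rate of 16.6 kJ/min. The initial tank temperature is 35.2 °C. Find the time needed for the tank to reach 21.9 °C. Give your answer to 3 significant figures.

1100 min

Unsteady energy balance on the tank contents: M c_p dT/dt = ṁ c_p (T_in − T) + 16.6.
τ = M/ṁ = 508.93 min; T_ss = T_in + Q̇/(ṁ c_p) = 20.150 °C.
T(t) = T_ss + (T₀ − T_ss) e^(−t/τ). Set T = 21.9:
e^(−t/τ) = (21.9 − 20.150)/(35.2 − 20.150) = 0.11627
t = −508.93 · ln(0.11627) = 1095.1 min.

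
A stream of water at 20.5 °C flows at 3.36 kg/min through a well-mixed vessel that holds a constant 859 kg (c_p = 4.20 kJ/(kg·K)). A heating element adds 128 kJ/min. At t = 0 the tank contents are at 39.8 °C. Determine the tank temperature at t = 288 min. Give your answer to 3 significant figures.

Heat balance on the well-mixed liquid: M c_p dT/dt = ṁ c_p (T_in − T) + 128.
τ = M/ṁ = 255.65 min; T_ss = T_in + Q̇/(ṁ c_p) = 20.5 + 128/(3.36·4.20) = 29.570 °C.
T approaches T_ss exponentially: T(t) = T_ss + (T₀ − T_ss) e^(−t/τ).
T(288) = 29.570 + (10.230)·e^(−288/255.65) = 29.570 + (10.230)·0.32416 = 32.886 °C.

32.9 °C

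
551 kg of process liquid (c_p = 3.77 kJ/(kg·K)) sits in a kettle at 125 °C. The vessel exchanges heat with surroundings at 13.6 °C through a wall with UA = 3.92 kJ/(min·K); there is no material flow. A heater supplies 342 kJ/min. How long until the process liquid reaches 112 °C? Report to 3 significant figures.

M c_p dT/dt = −UA(T − T_amb) + Q̇.
τ = M c_p/UA = 529.92 min; T_ss = T_amb + Q̇/UA = 13.6 + 342/3.92 = 100.84 °C.
T(t) = T_ss + (T₀ − T_ss)e^(−t/τ); set T = 112:
t = −τ ln[(T − T_ss)/(T₀ − T_ss)] = −529.92 · ln(0.46181) = 409.41 min.

409 min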